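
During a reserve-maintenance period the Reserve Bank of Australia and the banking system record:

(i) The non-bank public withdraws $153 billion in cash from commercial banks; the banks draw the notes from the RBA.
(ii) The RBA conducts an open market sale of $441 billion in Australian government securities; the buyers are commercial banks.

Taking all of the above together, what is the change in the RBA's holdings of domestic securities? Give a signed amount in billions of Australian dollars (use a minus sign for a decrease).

-$441 billion

Currency withdrawal $153 billion: the RBA's securities portfolio is untouched → 0.
OMO sale (to banks) $441 billion: securities removed from the RBA's portfolio → −$441B.
Net: 0 − 441 = -$441 billion.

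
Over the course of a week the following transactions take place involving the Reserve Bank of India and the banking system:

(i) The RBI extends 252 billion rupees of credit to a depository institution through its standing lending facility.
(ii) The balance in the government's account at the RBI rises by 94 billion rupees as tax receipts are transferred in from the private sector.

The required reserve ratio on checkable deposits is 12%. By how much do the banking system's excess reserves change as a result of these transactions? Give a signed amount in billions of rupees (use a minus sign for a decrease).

+169.28 billion

Discount-window loan 252 billion rupees: reserves +252B, deposits 0.
Government account inflow 94 billion rupees: reserves −94B, deposits −94B.
Totals: Δreserves = +158B, Δdeposits = −94B.
Δrequired reserves = 12% × −94B = −11.28B.
Δexcess reserves = Δreserves − Δrequired = +158B − (−11.28B) = +169.28 billion.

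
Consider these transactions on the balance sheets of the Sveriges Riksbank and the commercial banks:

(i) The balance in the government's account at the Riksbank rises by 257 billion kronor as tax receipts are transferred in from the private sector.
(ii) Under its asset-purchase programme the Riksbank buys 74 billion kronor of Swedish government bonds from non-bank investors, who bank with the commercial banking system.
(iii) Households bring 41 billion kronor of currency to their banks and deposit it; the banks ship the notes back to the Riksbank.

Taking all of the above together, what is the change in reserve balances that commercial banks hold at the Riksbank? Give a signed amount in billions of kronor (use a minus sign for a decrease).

-142 billion

Government account inflow 257 billion kronor: funds move from bank reserves into the government account → −257B.
Asset purchase (from non-banks) 74 billion kronor: the Riksbank pays by crediting reserve accounts → +74B.
Currency deposit 41 billion kronor: returned notes are swapped for reserve credit → +41B.
Net: −257 + 74 + 41 = -142 billion.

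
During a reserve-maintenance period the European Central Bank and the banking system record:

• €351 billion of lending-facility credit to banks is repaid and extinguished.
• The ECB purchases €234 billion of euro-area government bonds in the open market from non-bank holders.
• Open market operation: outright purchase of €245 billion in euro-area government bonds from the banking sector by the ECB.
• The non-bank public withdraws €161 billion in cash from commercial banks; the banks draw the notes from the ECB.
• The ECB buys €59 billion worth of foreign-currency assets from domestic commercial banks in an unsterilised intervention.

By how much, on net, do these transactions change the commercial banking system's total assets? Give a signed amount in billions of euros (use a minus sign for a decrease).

Discount-window repayment €351 billion: bank balance sheets shrink → −€351B.
Asset purchase (from non-banks) €234 billion: bank balance sheets expand → +€234B.
OMO purchase (from banks) €245 billion: just an asset swap on bank balance sheets → 0.
Currency withdrawal €161 billion: bank balance sheets shrink → −€161B.
FX purchase €59 billion: just an asset swap on bank balance sheets → 0.
Net: −351 + 234 + 0 − 161 + 0 = -€278 billion.

-€278 billion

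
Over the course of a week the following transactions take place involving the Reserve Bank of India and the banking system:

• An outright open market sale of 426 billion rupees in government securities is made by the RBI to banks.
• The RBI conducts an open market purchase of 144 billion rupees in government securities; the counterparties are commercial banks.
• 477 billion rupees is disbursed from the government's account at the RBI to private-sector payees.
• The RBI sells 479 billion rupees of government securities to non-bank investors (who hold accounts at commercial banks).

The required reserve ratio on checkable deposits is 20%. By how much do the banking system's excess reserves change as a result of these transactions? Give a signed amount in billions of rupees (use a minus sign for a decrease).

-283.6 billion

OMO sale (to banks) 426 billion rupees: reserves −426B, deposits 0.
OMO purchase (from banks) 144 billion rupees: reserves +144B, deposits 0.
Government spending 477 billion rupees: reserves +477B, deposits +477B.
Asset sale (to non-banks) 479 billion rupees: reserves −479B, deposits −479B.
Totals: Δreserves = −284B, Δdeposits = −2B.
Δrequired reserves = 20% × −2B = −0.4B.
Δexcess reserves = Δreserves − Δrequired = −284B − (−0.4B) = -283.6 billion.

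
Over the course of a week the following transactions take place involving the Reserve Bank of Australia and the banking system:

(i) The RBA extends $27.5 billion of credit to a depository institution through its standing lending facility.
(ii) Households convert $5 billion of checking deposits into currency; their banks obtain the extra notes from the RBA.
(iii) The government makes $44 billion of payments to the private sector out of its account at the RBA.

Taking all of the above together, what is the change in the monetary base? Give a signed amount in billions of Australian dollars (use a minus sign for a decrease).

+$71.5 billion

Discount-window loan $27.5 billion: RBA balance sheet expands → +$27.5B.
Currency withdrawal $5 billion: just a shift between currency and reserves — both are base money → 0.
Government spending $44 billion: a non-base liability converts back to reserves → +$44B.
Net: 27.5 + 0 + 44 = +$71.5 billion.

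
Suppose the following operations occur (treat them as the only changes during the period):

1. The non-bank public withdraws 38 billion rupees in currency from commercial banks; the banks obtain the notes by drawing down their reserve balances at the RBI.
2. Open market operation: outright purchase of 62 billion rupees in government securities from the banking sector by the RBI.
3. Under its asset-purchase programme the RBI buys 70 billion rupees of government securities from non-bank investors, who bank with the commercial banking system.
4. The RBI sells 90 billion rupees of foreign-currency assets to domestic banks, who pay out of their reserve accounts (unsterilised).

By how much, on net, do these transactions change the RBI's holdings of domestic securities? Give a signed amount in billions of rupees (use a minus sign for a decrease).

+132 billion

Currency withdrawal 38 billion rupees: the RBI's securities portfolio is untouched → 0.
OMO purchase (from banks) 62 billion rupees: securities added to the RBI's portfolio → +62B.
Asset purchase (from non-banks) 70 billion rupees: securities added to the RBI's portfolio → +70B.
FX sale 90 billion rupees: the RBI's securities portfolio is untouched → 0.
Net: 0 + 62 + 70 + 0 = +132 billion.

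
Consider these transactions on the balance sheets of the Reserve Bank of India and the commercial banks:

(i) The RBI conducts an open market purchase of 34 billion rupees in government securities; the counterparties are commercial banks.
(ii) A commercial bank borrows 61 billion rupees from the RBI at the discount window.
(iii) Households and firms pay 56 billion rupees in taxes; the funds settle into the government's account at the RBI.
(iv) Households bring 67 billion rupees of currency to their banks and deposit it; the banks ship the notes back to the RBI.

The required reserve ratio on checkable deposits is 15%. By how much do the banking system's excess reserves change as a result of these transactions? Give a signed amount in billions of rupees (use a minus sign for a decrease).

OMO purchase (from banks) 34 billion rupees: reserves +34B, deposits 0.
Discount-window loan 61 billion rupees: reserves +61B, deposits 0.
Government account inflow 56 billion rupees: reserves −56B, deposits −56B.
Currency deposit 67 billion rupees: reserves +67B, deposits +67B.
Totals: Δreserves = +106B, Δdeposits = +11B.
Δrequired reserves = 15% × +11B = +1.65B.
Δexcess reserves = Δreserves − Δrequired = +106B − (+1.65B) = +104.35 billion.

+104.35 billion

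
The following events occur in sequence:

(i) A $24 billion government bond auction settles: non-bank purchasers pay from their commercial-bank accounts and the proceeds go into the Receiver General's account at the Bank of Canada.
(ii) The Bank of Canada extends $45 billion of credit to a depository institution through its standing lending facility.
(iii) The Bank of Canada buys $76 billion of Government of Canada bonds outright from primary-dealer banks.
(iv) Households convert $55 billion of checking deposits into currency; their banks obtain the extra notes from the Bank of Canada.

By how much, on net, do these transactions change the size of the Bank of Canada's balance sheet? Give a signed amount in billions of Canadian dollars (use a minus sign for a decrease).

+$121 billion

Bank of Canada balance sheet:
  Assets:      Securities +$76B, Loans to banks +$45B
  Liabilities: Bank reserves +$42B, Currency in circulation +$55B, Government deposits +$24B
Commercial banking system:
  Assets:      Reserves at CB +$42B, Securities −$76B
  Liabilities: Checkable deposits −$79B, Borrowings from CB +$45B
Change in total Bank of Canada assets = +$121 billion.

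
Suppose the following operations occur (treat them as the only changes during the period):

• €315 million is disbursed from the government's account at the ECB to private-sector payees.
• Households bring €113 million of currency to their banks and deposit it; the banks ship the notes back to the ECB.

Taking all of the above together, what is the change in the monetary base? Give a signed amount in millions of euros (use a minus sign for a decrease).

+€315 million

ECB balance sheet:
  Assets:      no change
  Liabilities: Bank reserves +€428M, Currency in circulation −€113M, Government deposits −€315M
Commercial banking system:
  Assets:      Reserves at CB +€428M
  Liabilities: Checkable deposits +€428M
Monetary base = currency + reserves: −€113M + (+€428M) = +€315 million.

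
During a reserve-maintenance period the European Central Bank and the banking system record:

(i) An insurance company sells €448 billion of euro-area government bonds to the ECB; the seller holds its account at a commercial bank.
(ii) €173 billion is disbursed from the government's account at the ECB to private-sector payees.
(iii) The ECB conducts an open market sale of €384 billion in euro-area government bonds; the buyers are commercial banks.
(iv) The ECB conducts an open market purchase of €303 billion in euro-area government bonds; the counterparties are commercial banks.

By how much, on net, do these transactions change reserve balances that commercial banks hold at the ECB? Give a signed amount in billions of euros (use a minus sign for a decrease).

Asset purchase (from non-banks) €448 billion: the ECB pays by crediting reserve accounts → +€448B.
Government spending €173 billion: government payments flow into bank reserve accounts → +€173B.
OMO sale (to banks) €384 billion: the buying banks pay out of their reserve balances → −€384B.
OMO purchase (from banks) €303 billion: the ECB pays by crediting reserve accounts → +€303B.
Net: 448 + 173 − 384 + 303 = +€540 billion.

+€540 billion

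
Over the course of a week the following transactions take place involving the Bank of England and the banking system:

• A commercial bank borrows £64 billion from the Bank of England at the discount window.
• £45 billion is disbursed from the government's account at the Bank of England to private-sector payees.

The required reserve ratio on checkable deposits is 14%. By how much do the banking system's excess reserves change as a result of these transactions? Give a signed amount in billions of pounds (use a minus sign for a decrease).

+£102.7 billion

Discount-window loan £64 billion: reserves +£64B, deposits 0.
Government spending £45 billion: reserves +£45B, deposits +£45B.
Totals: Δreserves = +£109B, Δdeposits = +£45B.
Δrequired reserves = 14% × +£45B = +£6.3B.
Δexcess reserves = Δreserves − Δrequired = +£109B − (+£6.3B) = +£102.7 billion.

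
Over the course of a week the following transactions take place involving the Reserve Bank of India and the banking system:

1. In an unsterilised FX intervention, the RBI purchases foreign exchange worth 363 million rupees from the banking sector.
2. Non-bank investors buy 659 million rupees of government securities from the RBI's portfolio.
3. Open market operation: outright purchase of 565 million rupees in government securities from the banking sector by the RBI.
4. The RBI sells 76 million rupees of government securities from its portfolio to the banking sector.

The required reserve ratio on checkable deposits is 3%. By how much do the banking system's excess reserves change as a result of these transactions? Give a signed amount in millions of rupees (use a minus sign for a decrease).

+212.77 million

FX purchase 363 million rupees: reserves +363M, deposits 0.
Asset sale (to non-banks) 659 million rupees: reserves −659M, deposits −659M.
OMO purchase (from banks) 565 million rupees: reserves +565M, deposits 0.
OMO sale (to banks) 76 million rupees: reserves −76M, deposits 0.
Totals: Δreserves = +193M, Δdeposits = −659M.
Δrequired reserves = 3% × −659M = −19.77M.
Δexcess reserves = Δreserves − Δrequired = +193M − (−19.77M) = +212.77 million.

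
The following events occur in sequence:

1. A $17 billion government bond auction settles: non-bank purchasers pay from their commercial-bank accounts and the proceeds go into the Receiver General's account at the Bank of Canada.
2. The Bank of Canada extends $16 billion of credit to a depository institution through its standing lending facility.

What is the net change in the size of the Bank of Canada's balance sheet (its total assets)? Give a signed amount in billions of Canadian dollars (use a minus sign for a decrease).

Government account inflow $17 billion: only the composition of liabilities changes → 0.
Discount-window loan $16 billion: a Bank of Canada asset is acquired → +$16B.
Net: 0 + 16 = +$16 billion.

+$16 billion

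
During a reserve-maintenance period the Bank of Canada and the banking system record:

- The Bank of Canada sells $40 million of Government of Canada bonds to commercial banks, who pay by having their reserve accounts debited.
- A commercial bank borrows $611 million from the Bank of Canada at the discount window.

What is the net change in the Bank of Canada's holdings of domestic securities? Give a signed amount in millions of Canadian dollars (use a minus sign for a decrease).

-$40 million

OMO sale (to banks) $40 million: securities removed from the Bank of Canada's portfolio → −$40M.
Discount-window loan $611 million: the Bank of Canada's securities portfolio is untouched → 0.
Net: −40 + 0 = -$40 million.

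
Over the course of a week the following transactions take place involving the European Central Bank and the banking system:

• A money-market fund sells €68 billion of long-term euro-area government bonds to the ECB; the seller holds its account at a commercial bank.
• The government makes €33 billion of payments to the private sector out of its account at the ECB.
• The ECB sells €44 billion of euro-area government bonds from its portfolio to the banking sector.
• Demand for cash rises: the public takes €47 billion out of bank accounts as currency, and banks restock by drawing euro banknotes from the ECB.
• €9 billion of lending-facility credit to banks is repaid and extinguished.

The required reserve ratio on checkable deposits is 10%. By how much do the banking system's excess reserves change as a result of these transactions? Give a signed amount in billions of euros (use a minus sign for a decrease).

-€4.4 billion

Asset purchase (from non-banks) €68 billion: reserves +€68B, deposits +€68B.
Government spending €33 billion: reserves +€33B, deposits +€33B.
OMO sale (to banks) €44 billion: reserves −€44B, deposits 0.
Currency withdrawal €47 billion: reserves −€47B, deposits −€47B.
Discount-window repayment €9 billion: reserves −€9B, deposits 0.
Totals: Δreserves = +€1B, Δdeposits = +€54B.
Δrequired reserves = 10% × +€54B = +€5.4B.
Δexcess reserves = Δreserves − Δrequired = +€1B − (+€5.4B) = -€4.4 billion.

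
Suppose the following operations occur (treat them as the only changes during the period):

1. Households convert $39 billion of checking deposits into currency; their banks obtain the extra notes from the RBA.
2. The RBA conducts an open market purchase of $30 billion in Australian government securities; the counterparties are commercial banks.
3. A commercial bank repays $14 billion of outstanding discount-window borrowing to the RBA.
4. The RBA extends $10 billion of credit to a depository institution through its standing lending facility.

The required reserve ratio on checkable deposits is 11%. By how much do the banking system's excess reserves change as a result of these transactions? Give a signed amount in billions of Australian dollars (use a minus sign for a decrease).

Currency withdrawal $39 billion: reserves −$39B, deposits −$39B.
OMO purchase (from banks) $30 billion: reserves +$30B, deposits 0.
Discount-window repayment $14 billion: reserves −$14B, deposits 0.
Discount-window loan $10 billion: reserves +$10B, deposits 0.
Totals: Δreserves = −$13B, Δdeposits = −$39B.
Δrequired reserves = 11% × −$39B = −$4.29B.
Δexcess reserves = Δreserves − Δrequired = −$13B − (−$4.29B) = -$8.71 billion.

-$8.71 billion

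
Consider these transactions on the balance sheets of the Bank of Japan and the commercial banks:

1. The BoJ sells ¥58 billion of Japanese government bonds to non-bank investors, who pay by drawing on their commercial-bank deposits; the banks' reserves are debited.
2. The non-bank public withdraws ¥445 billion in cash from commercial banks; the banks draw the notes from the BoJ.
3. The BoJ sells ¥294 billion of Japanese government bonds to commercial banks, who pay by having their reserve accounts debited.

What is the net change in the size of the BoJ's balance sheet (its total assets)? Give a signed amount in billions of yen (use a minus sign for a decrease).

-¥352 billion

Asset sale (to non-banks) ¥58 billion: a BoJ asset is shed → −¥58B.
Currency withdrawal ¥445 billion: only the composition of liabilities changes → 0.
OMO sale (to banks) ¥294 billion: a BoJ asset is shed → −¥294B.
Net: −58 + 0 − 294 = -¥352 billion.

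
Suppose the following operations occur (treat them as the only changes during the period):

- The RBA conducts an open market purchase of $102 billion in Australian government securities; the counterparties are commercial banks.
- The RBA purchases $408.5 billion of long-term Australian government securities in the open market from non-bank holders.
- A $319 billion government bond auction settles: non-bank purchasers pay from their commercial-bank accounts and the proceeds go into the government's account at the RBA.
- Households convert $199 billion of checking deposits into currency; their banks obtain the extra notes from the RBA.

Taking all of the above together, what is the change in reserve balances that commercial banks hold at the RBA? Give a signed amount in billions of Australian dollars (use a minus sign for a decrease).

RBA balance sheet:
  Assets:      Securities +$510.5B
  Liabilities: Bank reserves −$7.5B, Currency in circulation +$199B, Government deposits +$319B
Commercial banking system:
  Assets:      Reserves at CB −$7.5B, Securities −$102B
  Liabilities: Checkable deposits −$109.5B
So the change in reserve balances that commercial banks hold at the RBA is -$7.5 billion.

-$7.5 billion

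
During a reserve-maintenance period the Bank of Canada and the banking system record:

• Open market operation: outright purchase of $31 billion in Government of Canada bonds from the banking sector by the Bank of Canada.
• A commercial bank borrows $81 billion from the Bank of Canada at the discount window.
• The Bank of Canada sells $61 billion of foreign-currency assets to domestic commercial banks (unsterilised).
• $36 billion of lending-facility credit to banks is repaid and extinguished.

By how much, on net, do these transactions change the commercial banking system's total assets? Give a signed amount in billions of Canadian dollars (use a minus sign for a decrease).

+$45 billion

OMO purchase (from banks) $31 billion: just an asset swap on bank balance sheets → 0.
Discount-window loan $81 billion: bank balance sheets expand → +$81B.
FX sale $61 billion: just an asset swap on bank balance sheets → 0.
Discount-window repayment $36 billion: bank balance sheets shrink → −$36B.
Net: 0 + 81 + 0 − 36 = +$45 billion.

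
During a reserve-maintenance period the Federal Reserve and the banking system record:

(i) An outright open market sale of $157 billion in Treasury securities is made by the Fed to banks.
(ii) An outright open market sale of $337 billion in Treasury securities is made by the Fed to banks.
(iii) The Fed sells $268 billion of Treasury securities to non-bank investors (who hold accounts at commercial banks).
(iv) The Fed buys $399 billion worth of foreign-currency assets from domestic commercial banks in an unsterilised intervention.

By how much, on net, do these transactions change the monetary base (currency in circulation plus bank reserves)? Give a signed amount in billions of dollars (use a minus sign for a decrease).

OMO sale (to banks) $157 billion: Fed balance sheet contracts → −$157B.
OMO sale (to banks) $337 billion: Fed balance sheet contracts → −$337B.
Asset sale (to non-banks) $268 billion: Fed balance sheet contracts → −$268B.
FX purchase $399 billion: Fed balance sheet expands → +$399B.
Net: −157 − 337 − 268 + 399 = -$363 billion.

-$363 billion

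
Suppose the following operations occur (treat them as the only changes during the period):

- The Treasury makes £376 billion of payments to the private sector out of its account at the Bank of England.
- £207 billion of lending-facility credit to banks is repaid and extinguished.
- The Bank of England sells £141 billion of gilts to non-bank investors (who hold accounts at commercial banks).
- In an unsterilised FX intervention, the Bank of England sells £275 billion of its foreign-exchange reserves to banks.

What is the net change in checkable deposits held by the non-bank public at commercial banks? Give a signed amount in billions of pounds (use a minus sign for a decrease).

Bank of England balance sheet:
  Assets:      Securities −£141B, Loans to banks −£207B, Foreign assets −£275B
  Liabilities: Bank reserves −£247B, Government deposits −£376B
Commercial banking system:
  Assets:      Reserves at CB −£247B, Foreign assets +£275B
  Liabilities: Checkable deposits +£235B, Borrowings from CB −£207B
So the change in checkable deposits held by the non-bank public at commercial banks is +£235 billion.

+£235 billion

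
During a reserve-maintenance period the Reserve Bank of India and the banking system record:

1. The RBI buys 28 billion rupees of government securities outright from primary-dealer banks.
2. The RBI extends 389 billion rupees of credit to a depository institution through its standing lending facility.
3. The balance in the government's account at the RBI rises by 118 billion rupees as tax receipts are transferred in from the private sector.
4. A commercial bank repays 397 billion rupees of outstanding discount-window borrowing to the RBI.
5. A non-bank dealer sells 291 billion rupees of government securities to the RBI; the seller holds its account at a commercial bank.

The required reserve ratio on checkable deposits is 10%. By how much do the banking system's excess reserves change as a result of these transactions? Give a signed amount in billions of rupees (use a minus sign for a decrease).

+175.7 billion

OMO purchase (from banks) 28 billion rupees: reserves +28B, deposits 0.
Discount-window loan 389 billion rupees: reserves +389B, deposits 0.
Government account inflow 118 billion rupees: reserves −118B, deposits −118B.
Discount-window repayment 397 billion rupees: reserves −397B, deposits 0.
Asset purchase (from non-banks) 291 billion rupees: reserves +291B, deposits +291B.
Totals: Δreserves = +193B, Δdeposits = +173B.
Δrequired reserves = 10% × +173B = +17.3B.
Δexcess reserves = Δreserves − Δrequired = +193B − (+17.3B) = +175.7 billion.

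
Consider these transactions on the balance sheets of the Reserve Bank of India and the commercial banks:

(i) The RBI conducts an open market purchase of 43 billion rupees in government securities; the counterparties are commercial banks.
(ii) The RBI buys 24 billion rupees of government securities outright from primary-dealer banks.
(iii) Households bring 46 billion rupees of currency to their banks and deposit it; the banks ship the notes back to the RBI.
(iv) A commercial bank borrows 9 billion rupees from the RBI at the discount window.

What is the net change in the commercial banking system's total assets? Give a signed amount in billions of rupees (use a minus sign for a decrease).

+55 billion

OMO purchase (from banks) 43 billion rupees: just an asset swap on bank balance sheets → 0.
OMO purchase (from banks) 24 billion rupees: just an asset swap on bank balance sheets → 0.
Currency deposit 46 billion rupees: bank balance sheets expand → +46B.
Discount-window loan 9 billion rupees: bank balance sheets expand → +9B.
Net: 0 + 0 + 46 + 9 = +55 billion.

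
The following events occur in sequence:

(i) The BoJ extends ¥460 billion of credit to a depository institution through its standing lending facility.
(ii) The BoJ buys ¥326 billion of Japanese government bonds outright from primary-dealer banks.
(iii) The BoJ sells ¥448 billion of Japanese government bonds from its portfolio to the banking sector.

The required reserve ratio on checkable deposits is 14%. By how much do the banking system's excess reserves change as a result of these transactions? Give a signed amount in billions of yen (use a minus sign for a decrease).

+¥338 billion

Discount-window loan ¥460 billion: reserves +¥460B, deposits 0.
OMO purchase (from banks) ¥326 billion: reserves +¥326B, deposits 0.
OMO sale (to banks) ¥448 billion: reserves −¥448B, deposits 0.
Totals: Δreserves = +¥338B, Δdeposits = 0.
Δrequired reserves = 14% × 0 = 0.
Δexcess reserves = Δreserves − Δrequired = +¥338B − (0) = +¥338 billion.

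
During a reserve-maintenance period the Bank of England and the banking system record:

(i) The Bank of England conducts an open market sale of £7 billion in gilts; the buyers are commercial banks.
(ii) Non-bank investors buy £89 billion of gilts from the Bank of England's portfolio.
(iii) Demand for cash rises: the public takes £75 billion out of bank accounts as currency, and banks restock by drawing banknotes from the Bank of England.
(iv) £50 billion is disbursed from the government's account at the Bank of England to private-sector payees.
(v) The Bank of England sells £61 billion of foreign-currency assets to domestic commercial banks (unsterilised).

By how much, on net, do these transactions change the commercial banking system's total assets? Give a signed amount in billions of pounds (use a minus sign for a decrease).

Bank of England balance sheet:
  Assets:      Securities −£96B, Foreign assets −£61B
  Liabilities: Bank reserves −£182B, Currency in circulation +£75B, Government deposits −£50B
Commercial banking system:
  Assets:      Reserves at CB −£182B, Securities +£7B, Foreign assets +£61B
  Liabilities: Checkable deposits −£114B
Change in total bank assets = -£114 billion.

-£114 billion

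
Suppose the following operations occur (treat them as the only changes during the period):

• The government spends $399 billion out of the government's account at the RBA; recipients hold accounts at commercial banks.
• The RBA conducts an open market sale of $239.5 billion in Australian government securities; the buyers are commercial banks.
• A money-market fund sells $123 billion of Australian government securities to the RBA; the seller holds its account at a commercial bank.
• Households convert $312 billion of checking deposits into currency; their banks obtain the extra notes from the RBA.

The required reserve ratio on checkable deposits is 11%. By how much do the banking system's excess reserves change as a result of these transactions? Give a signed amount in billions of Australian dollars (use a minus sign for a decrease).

-$52.6 billion

Government spending $399 billion: reserves +$399B, deposits +$399B.
OMO sale (to banks) $239.5 billion: reserves −$239.5B, deposits 0.
Asset purchase (from non-banks) $123 billion: reserves +$123B, deposits +$123B.
Currency withdrawal $312 billion: reserves −$312B, deposits −$312B.
Totals: Δreserves = −$29.5B, Δdeposits = +$210B.
Δrequired reserves = 11% × +$210B = +$23.1B.
Δexcess reserves = Δreserves − Δrequired = −$29.5B − (+$23.1B) = -$52.6 billion.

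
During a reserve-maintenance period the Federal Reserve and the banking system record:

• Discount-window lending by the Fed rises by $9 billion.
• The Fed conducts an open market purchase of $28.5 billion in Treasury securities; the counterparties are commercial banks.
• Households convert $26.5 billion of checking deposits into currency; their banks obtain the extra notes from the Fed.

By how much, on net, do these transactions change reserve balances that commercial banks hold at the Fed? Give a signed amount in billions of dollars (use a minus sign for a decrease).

Fed balance sheet:
  Assets:      Securities +$28.5B, Loans to banks +$9B
  Liabilities: Bank reserves +$11B, Currency in circulation +$26.5B
So the change in reserve balances that commercial banks hold at the Fed is +$11 billion.

+$11 billion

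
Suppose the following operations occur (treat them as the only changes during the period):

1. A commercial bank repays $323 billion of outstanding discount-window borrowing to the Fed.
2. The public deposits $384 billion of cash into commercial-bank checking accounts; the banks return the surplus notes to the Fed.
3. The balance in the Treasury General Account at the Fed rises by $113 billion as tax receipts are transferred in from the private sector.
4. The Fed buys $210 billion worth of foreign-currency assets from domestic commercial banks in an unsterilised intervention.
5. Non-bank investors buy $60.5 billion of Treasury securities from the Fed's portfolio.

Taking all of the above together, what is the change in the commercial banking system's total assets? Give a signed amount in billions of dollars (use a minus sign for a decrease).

Fed balance sheet:
  Assets:      Securities −$60.5B, Loans to banks −$323B, Foreign assets +$210B
  Liabilities: Bank reserves +$97.5B, Currency in circulation −$384B, Government deposits +$113B
Commercial banking system:
  Assets:      Reserves at CB +$97.5B, Foreign assets −$210B
  Liabilities: Checkable deposits +$210.5B, Borrowings from CB −$323B
Change in total bank assets = -$112.5 billion.

-$112.5 billion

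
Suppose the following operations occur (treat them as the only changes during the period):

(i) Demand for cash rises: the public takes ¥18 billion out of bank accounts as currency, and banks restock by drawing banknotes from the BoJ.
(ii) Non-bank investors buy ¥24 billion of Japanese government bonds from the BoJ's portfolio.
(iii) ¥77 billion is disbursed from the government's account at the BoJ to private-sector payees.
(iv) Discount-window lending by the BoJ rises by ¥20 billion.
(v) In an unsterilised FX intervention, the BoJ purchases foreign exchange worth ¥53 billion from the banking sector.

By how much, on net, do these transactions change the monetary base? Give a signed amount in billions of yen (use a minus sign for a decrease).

+¥126 billion

Currency withdrawal ¥18 billion: just a shift between currency and reserves — both are base money → 0.
Asset sale (to non-banks) ¥24 billion: BoJ balance sheet contracts → −¥24B.
Government spending ¥77 billion: a non-base liability converts back to reserves → +¥77B.
Discount-window loan ¥20 billion: BoJ balance sheet expands → +¥20B.
FX purchase ¥53 billion: BoJ balance sheet expands → +¥53B.
Net: 0 − 24 + 77 + 20 + 53 = +¥126 billion.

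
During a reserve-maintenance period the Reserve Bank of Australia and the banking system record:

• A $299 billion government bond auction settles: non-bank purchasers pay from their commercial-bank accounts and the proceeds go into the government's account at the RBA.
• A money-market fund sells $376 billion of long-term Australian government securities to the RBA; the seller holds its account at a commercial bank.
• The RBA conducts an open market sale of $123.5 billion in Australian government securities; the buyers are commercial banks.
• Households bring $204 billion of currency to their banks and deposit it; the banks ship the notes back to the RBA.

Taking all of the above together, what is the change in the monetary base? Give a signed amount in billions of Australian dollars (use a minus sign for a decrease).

-$46.5 billion

Government account inflow $299 billion: reserves shift to a non-base liability → −$299B.
Asset purchase (from non-banks) $376 billion: RBA balance sheet expands → +$376B.
OMO sale (to banks) $123.5 billion: RBA balance sheet contracts → −$123.5B.
Currency deposit $204 billion: just a shift between currency and reserves — both are base money → 0.
Net: −299 + 376 − 123.5 + 0 = -$46.5 billion.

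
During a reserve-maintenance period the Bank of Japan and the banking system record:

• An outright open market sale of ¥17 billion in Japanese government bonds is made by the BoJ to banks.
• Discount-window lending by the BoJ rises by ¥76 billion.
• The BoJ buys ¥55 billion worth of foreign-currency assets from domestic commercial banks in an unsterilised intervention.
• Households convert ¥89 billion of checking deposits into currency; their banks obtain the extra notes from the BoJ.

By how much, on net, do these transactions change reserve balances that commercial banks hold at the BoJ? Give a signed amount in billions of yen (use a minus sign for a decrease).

OMO sale (to banks) ¥17 billion: the buying banks pay out of their reserve balances → −¥17B.
Discount-window loan ¥76 billion: the loan is credited to the bank's reserve account → +¥76B.
FX purchase ¥55 billion: the BoJ pays by crediting reserve accounts → +¥55B.
Currency withdrawal ¥89 billion: banks swap reserves for currency → −¥89B.
Net: −17 + 76 + 55 − 89 = +¥25 billion.

+¥25 billion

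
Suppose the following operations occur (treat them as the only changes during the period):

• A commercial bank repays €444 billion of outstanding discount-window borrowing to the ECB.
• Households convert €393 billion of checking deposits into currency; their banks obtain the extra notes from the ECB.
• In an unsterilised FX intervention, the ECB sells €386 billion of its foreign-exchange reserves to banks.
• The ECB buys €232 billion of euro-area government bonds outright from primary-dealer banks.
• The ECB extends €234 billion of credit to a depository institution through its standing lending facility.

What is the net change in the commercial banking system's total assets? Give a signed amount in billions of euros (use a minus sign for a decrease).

Discount-window repayment €444 billion: bank balance sheets shrink → −€444B.
Currency withdrawal €393 billion: bank balance sheets shrink → −€393B.
FX sale €386 billion: just an asset swap on bank balance sheets → 0.
OMO purchase (from banks) €232 billion: just an asset swap on bank balance sheets → 0.
Discount-window loan €234 billion: bank balance sheets expand → +€234B.
Net: −444 − 393 + 0 + 0 + 234 = -€603 billion.

-€603 billion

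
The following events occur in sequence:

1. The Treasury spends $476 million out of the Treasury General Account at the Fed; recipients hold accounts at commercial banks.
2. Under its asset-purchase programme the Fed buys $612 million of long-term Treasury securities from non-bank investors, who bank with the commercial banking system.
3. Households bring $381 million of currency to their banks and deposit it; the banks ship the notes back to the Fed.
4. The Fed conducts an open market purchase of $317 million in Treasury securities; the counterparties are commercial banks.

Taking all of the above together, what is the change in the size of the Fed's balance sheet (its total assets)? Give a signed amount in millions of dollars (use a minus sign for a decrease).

+$929 million

Government spending $476 million: only the composition of liabilities changes → 0.
Asset purchase (from non-banks) $612 million: a Fed asset is acquired → +$612M.
Currency deposit $381 million: only the composition of liabilities changes → 0.
OMO purchase (from banks) $317 million: a Fed asset is acquired → +$317M.
Net: 0 + 612 + 0 + 317 = +$929 million.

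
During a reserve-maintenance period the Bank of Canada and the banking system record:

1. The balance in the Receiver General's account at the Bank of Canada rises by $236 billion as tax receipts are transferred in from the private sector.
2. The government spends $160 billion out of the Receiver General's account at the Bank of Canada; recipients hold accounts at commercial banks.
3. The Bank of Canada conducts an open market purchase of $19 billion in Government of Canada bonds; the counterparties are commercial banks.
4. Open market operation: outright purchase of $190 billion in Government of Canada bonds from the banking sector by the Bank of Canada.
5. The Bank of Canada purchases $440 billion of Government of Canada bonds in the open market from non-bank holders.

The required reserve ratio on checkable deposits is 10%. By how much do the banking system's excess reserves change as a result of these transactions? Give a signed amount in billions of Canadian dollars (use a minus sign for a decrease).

Government account inflow $236 billion: reserves −$236B, deposits −$236B.
Government spending $160 billion: reserves +$160B, deposits +$160B.
OMO purchase (from banks) $19 billion: reserves +$19B, deposits 0.
OMO purchase (from banks) $190 billion: reserves +$190B, deposits 0.
Asset purchase (from non-banks) $440 billion: reserves +$440B, deposits +$440B.
Totals: Δreserves = +$573B, Δdeposits = +$364B.
Δrequired reserves = 10% × +$364B = +$36.4B.
Δexcess reserves = Δreserves − Δrequired = +$573B − (+$36.4B) = +$536.6 billion.

+$536.6 billion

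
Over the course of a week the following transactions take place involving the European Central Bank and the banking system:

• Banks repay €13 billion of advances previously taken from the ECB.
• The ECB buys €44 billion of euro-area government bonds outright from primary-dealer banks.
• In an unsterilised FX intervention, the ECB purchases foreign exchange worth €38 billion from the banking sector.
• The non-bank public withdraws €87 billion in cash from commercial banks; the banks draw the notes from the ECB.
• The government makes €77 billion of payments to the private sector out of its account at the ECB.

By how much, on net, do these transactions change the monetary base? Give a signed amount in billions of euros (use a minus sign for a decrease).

ECB balance sheet:
  Assets:      Securities +€44B, Loans to banks −€13B, Foreign assets +€38B
  Liabilities: Bank reserves +€59B, Currency in circulation +€87B, Government deposits −€77B
Monetary base = currency + reserves: +€87B + (+€59B) = +€146 billion.

+€146 billion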